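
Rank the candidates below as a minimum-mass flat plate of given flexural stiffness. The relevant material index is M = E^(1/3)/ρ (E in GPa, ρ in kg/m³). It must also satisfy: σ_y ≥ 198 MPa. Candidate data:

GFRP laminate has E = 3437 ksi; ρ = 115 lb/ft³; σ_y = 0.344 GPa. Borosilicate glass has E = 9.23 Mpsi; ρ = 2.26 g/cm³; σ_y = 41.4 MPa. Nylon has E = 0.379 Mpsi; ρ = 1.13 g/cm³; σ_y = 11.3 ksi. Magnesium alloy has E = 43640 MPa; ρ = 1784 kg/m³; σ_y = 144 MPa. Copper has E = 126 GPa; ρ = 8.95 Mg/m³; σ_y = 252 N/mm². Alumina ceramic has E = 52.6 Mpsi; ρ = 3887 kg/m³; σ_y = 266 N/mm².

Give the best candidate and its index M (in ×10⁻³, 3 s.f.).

alumina ceramic, M = 1.83×10⁻³

Screen on constraints: σ_y ≥ 198 MPa. Survivors: GFRP laminate, copper, alumina ceramic.
Convert each candidate to consistent units, then evaluate M:
  GFRP laminate: E = 23.70 GPa, ρ = 1842 kg/m³
  copper: E = 126.0 GPa, ρ = 8950 kg/m³
  alumina ceramic: E = 362.7 GPa, ρ = 3887 kg/m³
  alumina ceramic: M = 1.83×10⁻³
  GFRP laminate: M = 1.56×10⁻³
  copper: M = 0.560×10⁻³
Alumina ceramic has the largest M.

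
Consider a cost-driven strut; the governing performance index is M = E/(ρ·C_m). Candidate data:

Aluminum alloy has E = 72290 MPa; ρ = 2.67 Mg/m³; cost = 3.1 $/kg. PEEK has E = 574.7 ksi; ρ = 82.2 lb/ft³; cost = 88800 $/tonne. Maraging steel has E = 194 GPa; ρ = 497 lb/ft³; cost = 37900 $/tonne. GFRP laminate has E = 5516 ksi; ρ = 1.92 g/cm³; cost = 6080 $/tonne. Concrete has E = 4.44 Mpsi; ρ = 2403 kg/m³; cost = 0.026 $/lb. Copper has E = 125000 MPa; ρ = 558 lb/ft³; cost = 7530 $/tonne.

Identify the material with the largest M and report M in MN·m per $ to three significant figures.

Normalizing units and computing the index:
  aluminum alloy: E = 72.29 GPa, ρ = 2670 kg/m³, cost = 3.100 $/kg
  PEEK: E = 3.962 GPa, ρ = 1317 kg/m³, cost = 88.80 $/kg
  maraging steel: E = 194.0 GPa, ρ = 7961 kg/m³, cost = 37.90 $/kg
  GFRP laminate: E = 38.03 GPa, ρ = 1920 kg/m³, cost = 6.080 $/kg
  concrete: E = 30.61 GPa, ρ = 2403 kg/m³, cost = 0.05732 $/kg
  copper: E = 125.0 GPa, ρ = 8938 kg/m³, cost = 7.530 $/kg
  concrete: M = 222 MN·m per $
  aluminum alloy: M = 8.73 MN·m per $
  GFRP laminate: M = 3.26 MN·m per $
  copper: M = 1.86 MN·m per $
  maraging steel: M = 0.643 MN·m per $
  PEEK: M = 0.0339 MN·m per $
Concrete ranks first.

concrete, M = 222 MN·m per $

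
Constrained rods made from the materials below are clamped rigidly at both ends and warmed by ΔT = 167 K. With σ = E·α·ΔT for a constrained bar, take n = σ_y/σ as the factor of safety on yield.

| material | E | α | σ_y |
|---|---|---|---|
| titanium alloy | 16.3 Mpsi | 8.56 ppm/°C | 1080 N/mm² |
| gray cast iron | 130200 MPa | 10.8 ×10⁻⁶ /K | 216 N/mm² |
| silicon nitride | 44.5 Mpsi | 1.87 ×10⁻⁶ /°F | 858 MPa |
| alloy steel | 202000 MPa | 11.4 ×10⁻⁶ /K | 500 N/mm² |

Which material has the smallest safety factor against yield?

With everything in SI (GPa, ×10⁻⁶/K, MPa):
  titanium alloy: E = 112.4, α = 8.56, σ_y = 1080 → σ = 161 MPa, n = 6.72
  gray cast iron: E = 130.2, α = 10.8, σ_y = 216.0 → σ = 235 MPa, n = 0.920
  silicon nitride: E = 306.8, α = 3.37, σ_y = 858.0 → σ = 172 MPa, n = 4.97
  alloy steel: E = 202.0, α = 11.4, σ_y = 500.0 → σ = 385 MPa, n = 1.30
The minimum is gray cast iron at n = 0.920.

gray cast iron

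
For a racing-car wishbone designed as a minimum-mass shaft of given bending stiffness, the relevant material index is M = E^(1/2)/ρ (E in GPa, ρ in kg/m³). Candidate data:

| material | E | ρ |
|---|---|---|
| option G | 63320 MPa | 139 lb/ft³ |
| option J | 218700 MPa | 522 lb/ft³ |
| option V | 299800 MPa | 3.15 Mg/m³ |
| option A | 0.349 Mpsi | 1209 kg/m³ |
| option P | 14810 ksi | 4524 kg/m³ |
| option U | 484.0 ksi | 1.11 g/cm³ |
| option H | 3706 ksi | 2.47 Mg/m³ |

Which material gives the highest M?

Putting every candidate on a common basis:
  option G: E = 63.32 GPa, ρ = 2227 kg/m³
  option J: E = 218.7 GPa, ρ = 8362 kg/m³
  option V: E = 299.8 GPa, ρ = 3150 kg/m³
  option A: E = 2.406 GPa, ρ = 1209 kg/m³
  option P: E = 102.1 GPa, ρ = 4524 kg/m³
  option U: E = 3.337 GPa, ρ = 1110 kg/m³
  option H: E = 25.55 GPa, ρ = 2470 kg/m³
  option V: M = 5.50×10⁻³
  option G: M = 3.57×10⁻³
  option P: M = 2.23×10⁻³
  option H: M = 2.05×10⁻³
  option J: M = 1.77×10⁻³
  option U: M = 1.65×10⁻³
  option A: M = 1.28×10⁻³
Highest index: option V.

option V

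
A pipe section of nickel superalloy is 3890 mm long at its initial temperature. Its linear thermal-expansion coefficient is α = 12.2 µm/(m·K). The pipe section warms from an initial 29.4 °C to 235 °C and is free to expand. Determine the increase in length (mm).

9.76 mm

ΔT = 235 − 29.4 = 205.6 K.
ΔL = α·L₀·ΔT = 12.2×10⁻⁶ × 3890 mm × 205.6 K = 9.76 mm.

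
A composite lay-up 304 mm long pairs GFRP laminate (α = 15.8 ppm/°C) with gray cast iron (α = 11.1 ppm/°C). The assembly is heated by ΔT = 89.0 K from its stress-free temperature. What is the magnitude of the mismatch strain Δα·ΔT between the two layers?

4.18×10⁻⁴

Δα = |15.8 − 11.1|×10⁻⁶/K = 4.70×10⁻⁶/K.
Mismatch strain = Δα·ΔT = 4.70×10⁻⁶ × 89.0 = 4.18×10⁻⁴.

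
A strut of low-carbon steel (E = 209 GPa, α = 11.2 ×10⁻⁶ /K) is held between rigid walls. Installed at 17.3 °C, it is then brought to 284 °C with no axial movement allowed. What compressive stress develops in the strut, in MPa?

624 MPa

ΔT = 266.7 K. Constrained thermal stress σ = E·α·ΔT = 209.0×10³ MPa × 11.2×10⁻⁶ × 266.7 = 624 MPa (compressive).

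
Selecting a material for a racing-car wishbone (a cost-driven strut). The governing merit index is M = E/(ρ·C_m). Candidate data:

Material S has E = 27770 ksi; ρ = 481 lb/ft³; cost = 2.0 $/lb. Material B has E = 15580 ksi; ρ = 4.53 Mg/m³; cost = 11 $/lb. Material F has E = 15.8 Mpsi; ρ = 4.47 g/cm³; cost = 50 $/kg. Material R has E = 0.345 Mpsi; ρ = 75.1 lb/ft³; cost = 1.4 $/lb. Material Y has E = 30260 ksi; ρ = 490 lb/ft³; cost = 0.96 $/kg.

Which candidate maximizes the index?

Putting every candidate on a common basis:
  material S: E = 191.5 GPa, ρ = 7705 kg/m³, cost = 4.409 $/kg
  material B: E = 107.4 GPa, ρ = 4530 kg/m³, cost = 24.25 $/kg
  material F: E = 108.9 GPa, ρ = 4470 kg/m³, cost = 50.00 $/kg
  material R: E = 2.379 GPa, ρ = 1203 kg/m³, cost = 3.086 $/kg
  material Y: E = 208.6 GPa, ρ = 7849 kg/m³, cost = 0.9600 $/kg
  material Y: M = 27.7 MN·m per $
  material S: M = 5.64 MN·m per $
  material B: M = 0.978 MN·m per $
  material R: M = 0.641 MN·m per $
  material F: M = 0.487 MN·m per $
Highest index: material Y.

material Y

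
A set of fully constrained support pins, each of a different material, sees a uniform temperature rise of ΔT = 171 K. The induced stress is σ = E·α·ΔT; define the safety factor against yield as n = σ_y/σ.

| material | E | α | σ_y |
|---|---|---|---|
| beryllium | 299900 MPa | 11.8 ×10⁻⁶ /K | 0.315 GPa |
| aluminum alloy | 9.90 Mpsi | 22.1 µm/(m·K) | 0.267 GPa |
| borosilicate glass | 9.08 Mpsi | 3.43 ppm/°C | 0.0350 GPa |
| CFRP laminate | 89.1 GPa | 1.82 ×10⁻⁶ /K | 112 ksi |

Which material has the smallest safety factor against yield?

beryllium

Converting E to GPa, α to ×10⁻⁶/K, σ_y to MPa, then σ and n for each:
  beryllium: E = 299.9, α = 11.8, σ_y = 315.0 → σ = 605 MPa, n = 0.521
  aluminum alloy: E = 68.26, α = 22.1, σ_y = 267.0 → σ = 258 MPa, n = 1.04
  borosilicate glass: E = 62.60, α = 3.43, σ_y = 35.00 → σ = 36.7 MPa, n = 0.953
  CFRP laminate: E = 89.10, α = 1.82, σ_y = 772.2 → σ = 27.7 MPa, n = 27.8
The minimum is beryllium at n = 0.521.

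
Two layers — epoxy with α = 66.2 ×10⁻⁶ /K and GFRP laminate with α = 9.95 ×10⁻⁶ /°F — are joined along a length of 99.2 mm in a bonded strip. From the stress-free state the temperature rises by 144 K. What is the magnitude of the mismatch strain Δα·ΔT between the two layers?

6.95×10⁻³

GFRP laminate: α = 9.95×10⁻⁶/°F × 9/5 = 17.9×10⁻⁶/K.
Δα = |66.2 − 17.9|×10⁻⁶/K = 48.3×10⁻⁶/K.
Mismatch strain = Δα·ΔT = 48.3×10⁻⁶ × 144.0 = 6.95×10⁻³.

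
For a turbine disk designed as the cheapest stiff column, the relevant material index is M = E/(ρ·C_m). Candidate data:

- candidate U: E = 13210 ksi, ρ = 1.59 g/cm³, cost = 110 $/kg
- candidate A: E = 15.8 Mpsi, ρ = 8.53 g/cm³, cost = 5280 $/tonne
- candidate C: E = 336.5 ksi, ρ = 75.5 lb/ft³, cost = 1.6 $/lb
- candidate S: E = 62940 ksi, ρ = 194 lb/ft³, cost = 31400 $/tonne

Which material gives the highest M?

Putting every candidate on a common basis:
  candidate U: E = 91.08 GPa, ρ = 1590 kg/m³, cost = 110.0 $/kg
  candidate A: E = 108.9 GPa, ρ = 8530 kg/m³, cost = 5.280 $/kg
  candidate C: E = 2.320 GPa, ρ = 1209 kg/m³, cost = 3.527 $/kg
  candidate S: E = 434.0 GPa, ρ = 3108 kg/m³, cost = 31.40 $/kg
  candidate S: M = 4.45 MN·m per $
  candidate A: M = 2.42 MN·m per $
  candidate C: M = 0.544 MN·m per $
  candidate U: M = 0.521 MN·m per $
Candidate S ranks first.

candidate S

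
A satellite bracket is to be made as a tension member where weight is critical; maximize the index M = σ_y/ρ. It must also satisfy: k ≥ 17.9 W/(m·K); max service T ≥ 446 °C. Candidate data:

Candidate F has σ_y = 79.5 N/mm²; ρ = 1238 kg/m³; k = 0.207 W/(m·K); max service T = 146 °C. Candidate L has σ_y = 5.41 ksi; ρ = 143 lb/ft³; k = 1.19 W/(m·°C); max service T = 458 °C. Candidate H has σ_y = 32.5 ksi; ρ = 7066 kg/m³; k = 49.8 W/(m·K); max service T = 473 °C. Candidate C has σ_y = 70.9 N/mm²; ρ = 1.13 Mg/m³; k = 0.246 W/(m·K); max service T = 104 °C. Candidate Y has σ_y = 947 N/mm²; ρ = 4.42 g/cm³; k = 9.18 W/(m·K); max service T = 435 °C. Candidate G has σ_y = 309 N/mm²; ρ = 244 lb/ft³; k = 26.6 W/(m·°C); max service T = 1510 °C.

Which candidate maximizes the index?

candidate G

Screen on constraints: k ≥ 17.9 W/(m·K); max service T ≥ 446 °C. Survivors: candidate H, candidate G.
Normalizing units and computing the index:
  candidate H: σ_y = 224.1 MPa, ρ = 7066 kg/m³
  candidate G: σ_y = 309.0 MPa, ρ = 3909 kg/m³
  candidate G: M = 79.1 kN·m/kg
  candidate H: M = 31.7 kN·m/kg
Candidate G ranks first.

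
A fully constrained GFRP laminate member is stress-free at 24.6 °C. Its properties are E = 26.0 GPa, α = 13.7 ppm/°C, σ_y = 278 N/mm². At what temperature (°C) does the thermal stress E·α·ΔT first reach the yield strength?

σ_y = 278 N/mm² = 278.0 MPa.
E·α·ΔT = 278.0 MPa ⇒ ΔT = 278.0 / (26.00×10³ × 13.7×10⁻⁶) = 780.5 K.
T = 24.6 + 780.5 = 805.1 °C.

805 °C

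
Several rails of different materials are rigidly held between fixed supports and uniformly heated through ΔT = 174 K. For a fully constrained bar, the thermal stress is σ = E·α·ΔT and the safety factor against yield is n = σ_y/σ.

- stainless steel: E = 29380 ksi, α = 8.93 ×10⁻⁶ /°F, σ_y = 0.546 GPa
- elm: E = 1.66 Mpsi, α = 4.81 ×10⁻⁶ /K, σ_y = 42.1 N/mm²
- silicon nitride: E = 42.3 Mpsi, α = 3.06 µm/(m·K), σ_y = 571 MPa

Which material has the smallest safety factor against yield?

Per material, after unit conversion:
  stainless steel: E = 202.6, α = 16.1, σ_y = 546.0 → σ = 567 MPa, n = 0.964
  elm: E = 11.45, α = 4.81, σ_y = 42.10 → σ = 9.58 MPa, n = 4.40
  silicon nitride: E = 291.6, α = 3.06, σ_y = 571.0 → σ = 155 MPa, n = 3.68
Smallest n: stainless steel with n = 0.964.

stainless steel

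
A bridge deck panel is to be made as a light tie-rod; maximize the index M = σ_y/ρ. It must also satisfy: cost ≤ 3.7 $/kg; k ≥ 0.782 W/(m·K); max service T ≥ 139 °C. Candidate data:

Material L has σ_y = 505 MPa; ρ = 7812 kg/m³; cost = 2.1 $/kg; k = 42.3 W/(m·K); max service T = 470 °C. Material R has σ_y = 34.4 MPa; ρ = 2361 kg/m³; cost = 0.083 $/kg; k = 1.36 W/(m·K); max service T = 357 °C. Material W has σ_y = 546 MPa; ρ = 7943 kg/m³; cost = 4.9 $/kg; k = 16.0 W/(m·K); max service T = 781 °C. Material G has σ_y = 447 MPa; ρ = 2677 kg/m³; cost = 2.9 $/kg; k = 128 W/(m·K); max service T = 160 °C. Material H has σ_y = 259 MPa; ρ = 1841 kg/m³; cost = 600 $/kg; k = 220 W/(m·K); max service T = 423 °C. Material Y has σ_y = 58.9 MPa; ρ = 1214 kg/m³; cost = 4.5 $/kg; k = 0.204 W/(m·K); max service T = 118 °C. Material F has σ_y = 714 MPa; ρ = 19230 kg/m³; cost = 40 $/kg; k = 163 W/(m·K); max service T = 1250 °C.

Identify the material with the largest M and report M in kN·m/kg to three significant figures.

Screen on constraints: cost ≤ 3.7 $/kg; k ≥ 0.782 W/(m·K); max service T ≥ 139 °C. Survivors: material L, material R, material G.
Evaluate M for each candidate:
  material G: M = 167 kN·m/kg
  material L: M = 64.6 kN·m/kg
  material R: M = 14.6 kN·m/kg
Material G ranks first.

material G, M = 167 kN·m/kg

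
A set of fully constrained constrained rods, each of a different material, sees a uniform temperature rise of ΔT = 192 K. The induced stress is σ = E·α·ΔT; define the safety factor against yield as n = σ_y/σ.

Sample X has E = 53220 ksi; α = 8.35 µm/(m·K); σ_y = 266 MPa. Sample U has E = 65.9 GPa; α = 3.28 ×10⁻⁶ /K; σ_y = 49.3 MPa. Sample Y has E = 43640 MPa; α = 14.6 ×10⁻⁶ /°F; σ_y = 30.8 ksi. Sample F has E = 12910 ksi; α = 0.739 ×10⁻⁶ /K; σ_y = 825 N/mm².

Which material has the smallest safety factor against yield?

Converting E to GPa, α to ×10⁻⁶/K, σ_y to MPa, then σ and n for each:
  sample X: E = 366.9, α = 8.35, σ_y = 266.0 → σ = 588 MPa, n = 0.452
  sample U: E = 65.90, α = 3.28, σ_y = 49.30 → σ = 41.5 MPa, n = 1.19
  sample Y: E = 43.64, α = 26.3, σ_y = 212.4 → σ = 220 MPa, n = 0.964
  sample F: E = 89.01, α = 0.739, σ_y = 825.0 → σ = 12.6 MPa, n = 65.3
Smallest n: sample X with n = 0.452.

sample X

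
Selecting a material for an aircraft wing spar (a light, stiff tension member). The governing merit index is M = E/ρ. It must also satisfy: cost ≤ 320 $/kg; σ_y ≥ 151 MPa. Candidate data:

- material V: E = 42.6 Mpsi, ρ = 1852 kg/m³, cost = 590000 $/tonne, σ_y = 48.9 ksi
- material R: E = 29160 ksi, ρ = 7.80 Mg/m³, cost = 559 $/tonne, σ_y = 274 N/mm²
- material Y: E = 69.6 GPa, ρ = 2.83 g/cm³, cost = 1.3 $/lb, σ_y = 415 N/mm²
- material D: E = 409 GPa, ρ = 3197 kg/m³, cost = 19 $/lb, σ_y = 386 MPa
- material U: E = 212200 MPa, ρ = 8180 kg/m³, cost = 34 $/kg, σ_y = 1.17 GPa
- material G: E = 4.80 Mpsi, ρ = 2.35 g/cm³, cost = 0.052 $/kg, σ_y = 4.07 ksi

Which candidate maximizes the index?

material D

Screen on constraints: cost ≤ 320 $/kg; σ_y ≥ 151 MPa. Survivors: material R, material Y, material D, material U.
Normalizing units and computing the index:
  material R: E = 201.1 GPa, ρ = 7800 kg/m³
  material Y: E = 69.60 GPa, ρ = 2830 kg/m³
  material D: E = 409.0 GPa, ρ = 3197 kg/m³
  material U: E = 212.2 GPa, ρ = 8180 kg/m³
  material D: M = 128 MN·m/kg
  material U: M = 25.9 MN·m/kg
  material R: M = 25.8 MN·m/kg
  material Y: M = 24.6 MN·m/kg
Material D ranks first.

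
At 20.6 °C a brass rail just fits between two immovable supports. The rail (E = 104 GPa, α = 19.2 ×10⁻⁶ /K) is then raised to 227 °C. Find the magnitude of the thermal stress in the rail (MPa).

ΔT = 206.4 K. Constrained thermal stress σ = E·α·ΔT = 104.0×10³ MPa × 19.2×10⁻⁶ × 206.4 = 412 MPa (compressive).

412 MPa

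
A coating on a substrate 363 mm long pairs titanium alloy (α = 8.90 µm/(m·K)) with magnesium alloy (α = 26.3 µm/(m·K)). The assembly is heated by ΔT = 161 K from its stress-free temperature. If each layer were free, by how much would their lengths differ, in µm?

Δα = |8.90 − 26.3|×10⁻⁶/K = 17.4×10⁻⁶/K.
ΔL_mismatch = Δα·L·ΔT = 17.4×10⁻⁶ × 363.0 mm × 161.0 K = 1020 µm.

1020 µm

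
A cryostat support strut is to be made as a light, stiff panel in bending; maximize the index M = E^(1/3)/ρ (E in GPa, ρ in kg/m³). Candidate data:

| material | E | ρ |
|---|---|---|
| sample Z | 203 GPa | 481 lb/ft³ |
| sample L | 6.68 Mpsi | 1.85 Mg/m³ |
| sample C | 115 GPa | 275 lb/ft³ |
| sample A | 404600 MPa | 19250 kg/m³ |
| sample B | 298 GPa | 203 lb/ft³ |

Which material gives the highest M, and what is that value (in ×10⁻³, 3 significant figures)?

sample B, M = 2.05×10⁻³

Normalizing units and computing the index:
  sample Z: E = 203.0 GPa, ρ = 7705 kg/m³
  sample L: E = 46.06 GPa, ρ = 1850 kg/m³
  sample C: E = 115.0 GPa, ρ = 4405 kg/m³
  sample A: E = 404.6 GPa, ρ = 19250 kg/m³
  sample B: E = 298.0 GPa, ρ = 3252 kg/m³
  sample B: M = 2.05×10⁻³
  sample L: M = 1.94×10⁻³
  sample C: M = 1.10×10⁻³
  sample Z: M = 0.763×10⁻³
  sample A: M = 0.384×10⁻³
Sample B has the largest M.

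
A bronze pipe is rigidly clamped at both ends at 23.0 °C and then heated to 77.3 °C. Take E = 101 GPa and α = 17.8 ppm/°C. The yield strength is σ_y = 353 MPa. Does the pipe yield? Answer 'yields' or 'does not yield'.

does not yield

ΔT = 54.30 K. Constrained thermal stress σ = E·α·ΔT = 101.0×10³ MPa × 17.8×10⁻⁶ × 54.30 = 97.6 MPa (compressive).
Compare to σ_y = 353 MPa: σ < σ_y, so it does not yield.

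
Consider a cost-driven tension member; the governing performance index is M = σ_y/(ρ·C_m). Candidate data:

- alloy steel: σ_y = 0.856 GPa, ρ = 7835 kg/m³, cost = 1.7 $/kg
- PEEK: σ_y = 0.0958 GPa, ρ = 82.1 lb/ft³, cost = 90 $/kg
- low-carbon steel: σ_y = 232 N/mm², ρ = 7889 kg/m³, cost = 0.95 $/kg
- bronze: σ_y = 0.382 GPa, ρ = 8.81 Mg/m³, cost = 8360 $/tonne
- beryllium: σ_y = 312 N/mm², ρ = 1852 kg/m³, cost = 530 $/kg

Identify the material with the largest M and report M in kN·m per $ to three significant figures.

alloy steel, M = 64.3 kN·m per $

In SI units:
  alloy steel: σ_y = 856.0 MPa, ρ = 7835 kg/m³, cost = 1.700 $/kg
  PEEK: σ_y = 95.80 MPa, ρ = 1315 kg/m³, cost = 90.00 $/kg
  low-carbon steel: σ_y = 232.0 MPa, ρ = 7889 kg/m³, cost = 0.9500 $/kg
  bronze: σ_y = 382.0 MPa, ρ = 8810 kg/m³, cost = 8.360 $/kg
  beryllium: σ_y = 312.0 MPa, ρ = 1852 kg/m³, cost = 530.0 $/kg
  alloy steel: M = 64.3 kN·m per $
  low-carbon steel: M = 31.0 kN·m per $
  bronze: M = 5.19 kN·m per $
  PEEK: M = 0.809 kN·m per $
  beryllium: M = 0.318 kN·m per $
Alloy steel has the largest M.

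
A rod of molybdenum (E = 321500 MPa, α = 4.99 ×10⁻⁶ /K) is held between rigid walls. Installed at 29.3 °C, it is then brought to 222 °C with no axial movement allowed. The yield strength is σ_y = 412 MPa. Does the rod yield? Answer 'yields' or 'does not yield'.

E = 321500 MPa = 321.5 GPa.
ΔT = 192.7 K. Constrained thermal stress σ = E·α·ΔT = 321.5×10³ MPa × 4.99×10⁻⁶ × 192.7 = 309 MPa (compressive).
Compare to σ_y = 412 MPa: σ < σ_y, so it does not yield.

does not yield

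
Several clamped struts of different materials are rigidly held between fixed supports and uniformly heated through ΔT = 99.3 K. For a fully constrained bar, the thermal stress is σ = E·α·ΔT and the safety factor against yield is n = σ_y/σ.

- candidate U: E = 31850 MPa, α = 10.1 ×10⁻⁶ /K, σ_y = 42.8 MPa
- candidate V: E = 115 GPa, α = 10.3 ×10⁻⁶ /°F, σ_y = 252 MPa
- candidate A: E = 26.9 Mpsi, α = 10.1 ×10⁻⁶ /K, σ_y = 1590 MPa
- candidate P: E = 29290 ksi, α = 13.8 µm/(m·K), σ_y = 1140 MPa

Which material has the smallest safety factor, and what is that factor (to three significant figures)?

candidate V, n = 1.19

With everything in SI (GPa, ×10⁻⁶/K, MPa):
  candidate U: E = 31.85, α = 10.1, σ_y = 42.80 → σ = 31.9 MPa, n = 1.34
  candidate V: E = 115.0, α = 18.5, σ_y = 252.0 → σ = 212 MPa, n = 1.19
  candidate A: E = 185.5, α = 10.1, σ_y = 1590 → σ = 186 MPa, n = 8.55
  candidate P: E = 201.9, α = 13.8, σ_y = 1140 → σ = 277 MPa, n = 4.12
The minimum is candidate V at n = 1.19.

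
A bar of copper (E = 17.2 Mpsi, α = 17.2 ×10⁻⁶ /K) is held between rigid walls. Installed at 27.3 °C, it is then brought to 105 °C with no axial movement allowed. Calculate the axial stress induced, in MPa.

158 MPa

E = 17.2 Mpsi = 118.6 GPa.
ΔT = 77.70 K. Constrained thermal stress σ = E·α·ΔT = 118.6×10³ MPa × 17.2×10⁻⁶ × 77.70 = 158 MPa (compressive).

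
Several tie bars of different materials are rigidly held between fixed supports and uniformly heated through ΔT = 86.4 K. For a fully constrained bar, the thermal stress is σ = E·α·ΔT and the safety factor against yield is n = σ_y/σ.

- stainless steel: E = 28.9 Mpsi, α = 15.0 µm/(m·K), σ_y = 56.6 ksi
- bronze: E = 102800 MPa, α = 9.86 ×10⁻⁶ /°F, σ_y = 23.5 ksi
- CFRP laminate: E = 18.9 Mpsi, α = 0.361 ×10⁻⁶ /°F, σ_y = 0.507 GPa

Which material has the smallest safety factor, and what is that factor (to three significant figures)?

bronze, n = 1.03

With everything in SI (GPa, ×10⁻⁶/K, MPa):
  stainless steel: E = 199.3, α = 15.0, σ_y = 390.2 → σ = 258 MPa, n = 1.51
  bronze: E = 102.8, α = 17.7, σ_y = 162.0 → σ = 158 MPa, n = 1.03
  CFRP laminate: E = 130.3, α = 0.650, σ_y = 507.0 → σ = 7.32 MPa, n = 69.3
Smallest n: bronze with n = 1.03.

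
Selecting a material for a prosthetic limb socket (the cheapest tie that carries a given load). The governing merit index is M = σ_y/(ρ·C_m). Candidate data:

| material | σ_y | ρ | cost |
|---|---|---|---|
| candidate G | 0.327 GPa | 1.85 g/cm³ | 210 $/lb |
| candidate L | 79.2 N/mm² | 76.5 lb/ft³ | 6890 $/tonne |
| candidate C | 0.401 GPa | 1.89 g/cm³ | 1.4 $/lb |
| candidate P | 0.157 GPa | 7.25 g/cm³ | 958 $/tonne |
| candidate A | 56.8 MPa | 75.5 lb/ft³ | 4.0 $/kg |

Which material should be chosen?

In SI units:
  candidate G: σ_y = 327.0 MPa, ρ = 1850 kg/m³, cost = 463.0 $/kg
  candidate L: σ_y = 79.20 MPa, ρ = 1225 kg/m³, cost = 6.890 $/kg
  candidate C: σ_y = 401.0 MPa, ρ = 1890 kg/m³, cost = 3.086 $/kg
  candidate P: σ_y = 157.0 MPa, ρ = 7250 kg/m³, cost = 0.9580 $/kg
  candidate A: σ_y = 56.80 MPa, ρ = 1209 kg/m³, cost = 4.000 $/kg
  candidate C: M = 68.7 kN·m per $
  candidate P: M = 22.6 kN·m per $
  candidate A: M = 11.7 kN·m per $
  candidate L: M = 9.38 kN·m per $
  candidate G: M = 0.382 kN·m per $
Candidate C has the largest M.

candidate C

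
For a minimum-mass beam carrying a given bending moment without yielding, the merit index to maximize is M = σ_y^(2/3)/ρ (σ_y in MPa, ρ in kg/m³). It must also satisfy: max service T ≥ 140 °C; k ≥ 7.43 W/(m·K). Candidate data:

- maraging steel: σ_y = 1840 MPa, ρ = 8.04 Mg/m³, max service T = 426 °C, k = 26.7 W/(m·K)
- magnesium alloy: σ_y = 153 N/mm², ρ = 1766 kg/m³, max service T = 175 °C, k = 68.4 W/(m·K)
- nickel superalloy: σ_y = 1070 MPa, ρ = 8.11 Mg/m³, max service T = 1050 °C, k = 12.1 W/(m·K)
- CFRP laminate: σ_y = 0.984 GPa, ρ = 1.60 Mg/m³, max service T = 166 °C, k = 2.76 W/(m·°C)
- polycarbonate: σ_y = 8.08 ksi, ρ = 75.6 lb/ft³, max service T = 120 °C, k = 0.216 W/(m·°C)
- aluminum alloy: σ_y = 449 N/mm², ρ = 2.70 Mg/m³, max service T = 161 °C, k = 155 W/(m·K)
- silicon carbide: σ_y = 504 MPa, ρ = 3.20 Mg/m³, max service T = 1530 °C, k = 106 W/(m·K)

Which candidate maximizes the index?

Screen on constraints: max service T ≥ 140 °C; k ≥ 7.43 W/(m·K). Survivors: maraging steel, magnesium alloy, nickel superalloy, aluminum alloy, silicon carbide.
Normalizing units and computing the index:
  maraging steel: σ_y = 1840 MPa, ρ = 8040 kg/m³
  magnesium alloy: σ_y = 153.0 MPa, ρ = 1766 kg/m³
  nickel superalloy: σ_y = 1070 MPa, ρ = 8110 kg/m³
  aluminum alloy: σ_y = 449.0 MPa, ρ = 2700 kg/m³
  silicon carbide: σ_y = 504.0 MPa, ρ = 3200 kg/m³
  aluminum alloy: M = 21.7×10⁻³
  silicon carbide: M = 19.8×10⁻³
  maraging steel: M = 18.7×10⁻³
  magnesium alloy: M = 16.2×10⁻³
  nickel superalloy: M = 12.9×10⁻³
Aluminum alloy ranks first.

aluminum alloy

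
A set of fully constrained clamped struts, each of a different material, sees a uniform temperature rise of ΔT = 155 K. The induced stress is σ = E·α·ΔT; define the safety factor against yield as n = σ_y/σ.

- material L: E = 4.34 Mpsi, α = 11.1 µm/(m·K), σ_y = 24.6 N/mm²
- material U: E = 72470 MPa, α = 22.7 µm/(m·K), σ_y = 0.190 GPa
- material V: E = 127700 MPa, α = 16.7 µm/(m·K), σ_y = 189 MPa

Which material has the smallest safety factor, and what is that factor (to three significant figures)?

Converting E to GPa, α to ×10⁻⁶/K, σ_y to MPa, then σ and n for each:
  material L: E = 29.92, α = 11.1, σ_y = 24.60 → σ = 51.5 MPa, n = 0.478
  material U: E = 72.47, α = 22.7, σ_y = 190.0 → σ = 255 MPa, n = 0.745
  material V: E = 127.7, α = 16.7, σ_y = 189.0 → σ = 331 MPa, n = 0.572
Smallest n: material L with n = 0.478.

material L, n = 0.478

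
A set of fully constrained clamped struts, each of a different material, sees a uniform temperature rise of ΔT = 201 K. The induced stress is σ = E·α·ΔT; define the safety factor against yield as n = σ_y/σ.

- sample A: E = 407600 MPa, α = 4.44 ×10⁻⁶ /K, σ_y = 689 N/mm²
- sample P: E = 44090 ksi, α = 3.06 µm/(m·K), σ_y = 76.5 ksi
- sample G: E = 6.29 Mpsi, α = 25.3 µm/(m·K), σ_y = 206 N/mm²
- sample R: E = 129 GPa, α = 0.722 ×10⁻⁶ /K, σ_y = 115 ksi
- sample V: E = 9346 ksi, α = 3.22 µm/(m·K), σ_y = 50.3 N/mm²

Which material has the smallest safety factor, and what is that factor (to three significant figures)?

Converting E to GPa, α to ×10⁻⁶/K, σ_y to MPa, then σ and n for each:
  sample A: E = 407.6, α = 4.44, σ_y = 689.0 → σ = 364 MPa, n = 1.89
  sample P: E = 304.0, α = 3.06, σ_y = 527.4 → σ = 187 MPa, n = 2.82
  sample G: E = 43.37, α = 25.3, σ_y = 206.0 → σ = 221 MPa, n = 0.934
  sample R: E = 129.0, α = 0.722, σ_y = 792.9 → σ = 18.7 MPa, n = 42.4
  sample V: E = 64.44, α = 3.22, σ_y = 50.30 → σ = 41.7 MPa, n = 1.21
Sample G has the lowest safety factor, n = 0.934.

sample G, n = 0.934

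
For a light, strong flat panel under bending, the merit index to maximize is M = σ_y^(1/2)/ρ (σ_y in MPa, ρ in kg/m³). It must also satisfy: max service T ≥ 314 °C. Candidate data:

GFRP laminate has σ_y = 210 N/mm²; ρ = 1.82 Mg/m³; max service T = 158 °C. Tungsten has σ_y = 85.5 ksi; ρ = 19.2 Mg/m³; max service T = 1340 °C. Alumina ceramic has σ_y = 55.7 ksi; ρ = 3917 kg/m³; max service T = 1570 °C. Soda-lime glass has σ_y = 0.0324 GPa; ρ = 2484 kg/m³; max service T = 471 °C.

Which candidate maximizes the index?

alumina ceramic

Screen on constraints: max service T ≥ 314 °C. Survivors: tungsten, alumina ceramic, soda-lime glass.
After converting to SI:
  tungsten: σ_y = 589.5 MPa, ρ = 19200 kg/m³
  alumina ceramic: σ_y = 384.0 MPa, ρ = 3917 kg/m³
  soda-lime glass: σ_y = 32.40 MPa, ρ = 2484 kg/m³
  alumina ceramic: M = 5.00×10⁻³
  soda-lime glass: M = 2.29×10⁻³
  tungsten: M = 1.26×10⁻³
Alumina ceramic has the largest M.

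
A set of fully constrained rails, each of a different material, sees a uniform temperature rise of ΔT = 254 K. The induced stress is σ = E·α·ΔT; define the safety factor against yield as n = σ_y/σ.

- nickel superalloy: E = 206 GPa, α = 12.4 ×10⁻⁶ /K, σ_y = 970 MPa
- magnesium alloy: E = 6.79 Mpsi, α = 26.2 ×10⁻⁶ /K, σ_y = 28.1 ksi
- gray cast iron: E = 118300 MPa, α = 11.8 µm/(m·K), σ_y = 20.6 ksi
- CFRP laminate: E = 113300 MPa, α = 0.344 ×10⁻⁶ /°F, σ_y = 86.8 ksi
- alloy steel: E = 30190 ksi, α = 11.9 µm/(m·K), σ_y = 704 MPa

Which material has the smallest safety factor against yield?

gray cast iron

Converting E to GPa, α to ×10⁻⁶/K, σ_y to MPa, then σ and n for each:
  nickel superalloy: E = 206.0, α = 12.4, σ_y = 970.0 → σ = 649 MPa, n = 1.50
  magnesium alloy: E = 46.82, α = 26.2, σ_y = 193.7 → σ = 312 MPa, n = 0.622
  gray cast iron: E = 118.3, α = 11.8, σ_y = 142.0 → σ = 355 MPa, n = 0.401
  CFRP laminate: E = 113.3, α = 0.619, σ_y = 598.5 → σ = 17.8 MPa, n = 33.6
  alloy steel: E = 208.2, α = 11.9, σ_y = 704.0 → σ = 629 MPa, n = 1.12
Smallest n: gray cast iron with n = 0.401.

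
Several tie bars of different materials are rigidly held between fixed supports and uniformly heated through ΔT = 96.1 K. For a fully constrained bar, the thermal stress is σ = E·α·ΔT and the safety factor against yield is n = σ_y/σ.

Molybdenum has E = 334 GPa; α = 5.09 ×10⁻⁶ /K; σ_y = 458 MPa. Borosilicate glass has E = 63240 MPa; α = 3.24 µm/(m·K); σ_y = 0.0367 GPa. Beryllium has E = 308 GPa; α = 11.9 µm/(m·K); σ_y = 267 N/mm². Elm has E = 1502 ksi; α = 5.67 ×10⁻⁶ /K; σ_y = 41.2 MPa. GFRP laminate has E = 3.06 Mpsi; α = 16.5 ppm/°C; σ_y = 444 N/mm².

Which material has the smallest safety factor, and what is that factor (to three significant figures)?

Per material, after unit conversion:
  molybdenum: E = 334.0, α = 5.09, σ_y = 458.0 → σ = 163 MPa, n = 2.80
  borosilicate glass: E = 63.24, α = 3.24, σ_y = 36.70 → σ = 19.7 MPa, n = 1.86
  beryllium: E = 308.0, α = 11.9, σ_y = 267.0 → σ = 352 MPa, n = 0.758
  elm: E = 10.36, α = 5.67, σ_y = 41.20 → σ = 5.64 MPa, n = 7.30
  GFRP laminate: E = 21.10, α = 16.5, σ_y = 444.0 → σ = 33.5 MPa, n = 13.3
Smallest n: beryllium with n = 0.758.

beryllium, n = 0.758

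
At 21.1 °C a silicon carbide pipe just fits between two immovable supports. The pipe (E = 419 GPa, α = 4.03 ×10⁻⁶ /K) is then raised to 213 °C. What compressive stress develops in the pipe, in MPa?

ΔT = 191.9 K. Constrained thermal stress σ = E·α·ΔT = 419.0×10³ MPa × 4.03×10⁻⁶ × 191.9 = 324 MPa (compressive).

324 MPa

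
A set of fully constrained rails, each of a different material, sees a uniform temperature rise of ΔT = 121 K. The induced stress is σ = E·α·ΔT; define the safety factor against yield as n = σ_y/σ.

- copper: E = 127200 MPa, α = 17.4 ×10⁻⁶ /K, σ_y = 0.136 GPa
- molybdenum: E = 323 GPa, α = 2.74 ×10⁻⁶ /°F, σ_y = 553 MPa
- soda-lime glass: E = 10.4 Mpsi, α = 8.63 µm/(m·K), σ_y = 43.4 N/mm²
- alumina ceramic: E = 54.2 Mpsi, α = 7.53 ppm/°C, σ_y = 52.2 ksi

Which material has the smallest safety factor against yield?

copper

With everything in SI (GPa, ×10⁻⁶/K, MPa):
  copper: E = 127.2, α = 17.4, σ_y = 136.0 → σ = 268 MPa, n = 0.508
  molybdenum: E = 323.0, α = 4.93, σ_y = 553.0 → σ = 193 MPa, n = 2.87
  soda-lime glass: E = 71.71, α = 8.63, σ_y = 43.40 → σ = 74.9 MPa, n = 0.580
  alumina ceramic: E = 373.7, α = 7.53, σ_y = 359.9 → σ = 340 MPa, n = 1.06
The minimum is copper at n = 0.508.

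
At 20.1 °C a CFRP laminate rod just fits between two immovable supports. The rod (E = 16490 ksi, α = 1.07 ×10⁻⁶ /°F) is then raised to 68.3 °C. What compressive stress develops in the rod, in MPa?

E = 16490 ksi = 113.7 GPa.
α = 1.07×10⁻⁶/°F × 9/5 = 1.93×10⁻⁶/K.
ΔT = 48.20 K. Constrained thermal stress σ = E·α·ΔT = 113.7×10³ MPa × 1.93×10⁻⁶ × 48.20 = 10.6 MPa (compressive).

10.6 MPa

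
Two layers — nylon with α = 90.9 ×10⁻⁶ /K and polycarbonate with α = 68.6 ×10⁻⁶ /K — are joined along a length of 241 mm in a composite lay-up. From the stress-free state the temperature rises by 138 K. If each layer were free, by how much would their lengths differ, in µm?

Δα = |90.9 − 68.6|×10⁻⁶/K = 22.3×10⁻⁶/K.
ΔL_mismatch = Δα·L·ΔT = 22.3×10⁻⁶ × 241.0 mm × 138.0 K = 742 µm.

742 µm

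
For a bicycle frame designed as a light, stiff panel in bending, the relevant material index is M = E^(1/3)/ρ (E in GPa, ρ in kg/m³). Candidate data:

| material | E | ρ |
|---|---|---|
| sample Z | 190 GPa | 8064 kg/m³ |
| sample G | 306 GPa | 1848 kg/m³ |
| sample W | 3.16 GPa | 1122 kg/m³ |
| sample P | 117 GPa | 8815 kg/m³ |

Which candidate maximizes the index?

sample G

Computing M directly (units already consistent):
  sample G: M = 3.65×10⁻³
  sample W: M = 1.31×10⁻³
  sample Z: M = 0.713×10⁻³
  sample P: M = 0.555×10⁻³
Sample G has the largest M.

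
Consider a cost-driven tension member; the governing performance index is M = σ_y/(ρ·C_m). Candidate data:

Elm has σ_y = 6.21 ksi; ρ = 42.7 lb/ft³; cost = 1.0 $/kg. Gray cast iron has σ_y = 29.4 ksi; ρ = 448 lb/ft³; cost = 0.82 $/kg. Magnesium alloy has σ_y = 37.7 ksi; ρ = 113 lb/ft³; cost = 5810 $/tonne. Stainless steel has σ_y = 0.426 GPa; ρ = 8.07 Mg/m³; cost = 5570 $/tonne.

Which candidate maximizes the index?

Normalizing units and computing the index:
  elm: σ_y = 42.82 MPa, ρ = 684.0 kg/m³, cost = 1.000 $/kg
  gray cast iron: σ_y = 202.7 MPa, ρ = 7176 kg/m³, cost = 0.8200 $/kg
  magnesium alloy: σ_y = 259.9 MPa, ρ = 1810 kg/m³, cost = 5.810 $/kg
  stainless steel: σ_y = 426.0 MPa, ρ = 8070 kg/m³, cost = 5.570 $/kg
  elm: M = 62.6 kN·m per $
  gray cast iron: M = 34.4 kN·m per $
  magnesium alloy: M = 24.7 kN·m per $
  stainless steel: M = 9.48 kN·m per $
Elm has the largest M.

elm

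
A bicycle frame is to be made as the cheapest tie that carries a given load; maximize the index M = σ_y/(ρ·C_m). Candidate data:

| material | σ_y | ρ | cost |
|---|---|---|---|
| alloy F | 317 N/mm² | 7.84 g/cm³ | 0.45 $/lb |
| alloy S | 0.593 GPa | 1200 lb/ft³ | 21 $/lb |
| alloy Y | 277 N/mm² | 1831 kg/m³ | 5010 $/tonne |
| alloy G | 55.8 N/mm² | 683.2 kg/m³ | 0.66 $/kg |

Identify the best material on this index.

alloy G

After converting to SI:
  alloy F: σ_y = 317.0 MPa, ρ = 7840 kg/m³, cost = 0.9921 $/kg
  alloy S: σ_y = 593.0 MPa, ρ = 19220 kg/m³, cost = 46.30 $/kg
  alloy Y: σ_y = 277.0 MPa, ρ = 1831 kg/m³, cost = 5.010 $/kg
  alloy G: σ_y = 55.80 MPa, ρ = 683.2 kg/m³, cost = 0.6600 $/kg
  alloy G: M = 124 kN·m per $
  alloy F: M = 40.8 kN·m per $
  alloy Y: M = 30.2 kN·m per $
  alloy S: M = 0.666 kN·m per $
The maximum is for alloy G.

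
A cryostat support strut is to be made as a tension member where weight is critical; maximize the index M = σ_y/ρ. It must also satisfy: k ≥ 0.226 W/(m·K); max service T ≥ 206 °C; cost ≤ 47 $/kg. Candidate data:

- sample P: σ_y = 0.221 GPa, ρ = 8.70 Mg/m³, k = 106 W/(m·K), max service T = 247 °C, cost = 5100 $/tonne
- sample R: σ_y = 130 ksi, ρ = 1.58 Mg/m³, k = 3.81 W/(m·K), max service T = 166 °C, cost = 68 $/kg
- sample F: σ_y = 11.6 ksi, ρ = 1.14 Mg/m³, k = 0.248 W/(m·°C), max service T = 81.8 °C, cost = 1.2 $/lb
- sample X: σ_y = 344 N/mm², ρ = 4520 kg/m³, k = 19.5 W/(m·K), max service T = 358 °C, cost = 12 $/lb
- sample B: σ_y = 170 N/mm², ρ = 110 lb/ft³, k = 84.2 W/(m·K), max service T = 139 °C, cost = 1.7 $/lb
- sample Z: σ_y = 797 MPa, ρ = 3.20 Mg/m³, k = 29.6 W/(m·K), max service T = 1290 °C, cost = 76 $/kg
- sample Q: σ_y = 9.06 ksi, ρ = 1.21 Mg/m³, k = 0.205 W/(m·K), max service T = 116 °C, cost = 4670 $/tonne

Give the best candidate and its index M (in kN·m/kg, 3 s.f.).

sample X, M = 76.1 kN·m/kg

Screen on constraints: k ≥ 0.226 W/(m·K); max service T ≥ 206 °C; cost ≤ 47 $/kg. Survivors: sample P, sample X.
Normalizing units and computing the index:
  sample P: σ_y = 221.0 MPa, ρ = 8700 kg/m³
  sample X: σ_y = 344.0 MPa, ρ = 4520 kg/m³
  sample X: M = 76.1 kN·m/kg
  sample P: M = 25.4 kN·m/kg
The maximum is for sample X.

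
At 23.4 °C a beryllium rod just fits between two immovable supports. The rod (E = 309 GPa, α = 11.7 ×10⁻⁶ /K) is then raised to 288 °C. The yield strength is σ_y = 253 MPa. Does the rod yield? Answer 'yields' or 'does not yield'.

yields

ΔT = 264.6 K. Constrained thermal stress σ = E·α·ΔT = 309.0×10³ MPa × 11.7×10⁻⁶ × 264.6 = 957 MPa (compressive).
Compare to σ_y = 253 MPa: σ ≥ σ_y, so it yields.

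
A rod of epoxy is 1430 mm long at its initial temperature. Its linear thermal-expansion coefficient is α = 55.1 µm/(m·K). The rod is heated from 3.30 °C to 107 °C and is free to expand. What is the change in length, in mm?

8.17 mm

ΔT = 107 − 3.30 = 103.7 K.
ΔL = α·L₀·ΔT = 55.1×10⁻⁶ × 1430 mm × 103.7 K = 8.17 mm.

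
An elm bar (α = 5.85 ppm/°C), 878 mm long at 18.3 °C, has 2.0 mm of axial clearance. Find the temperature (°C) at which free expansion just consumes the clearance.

α·L₀·ΔT = 2.0 mm ⇒ ΔT = 2.0 / (5.85×10⁻⁶ × 878.0) = 389.4 K.
T = 18.3 + 389.4 = 407.7 °C.

408 °C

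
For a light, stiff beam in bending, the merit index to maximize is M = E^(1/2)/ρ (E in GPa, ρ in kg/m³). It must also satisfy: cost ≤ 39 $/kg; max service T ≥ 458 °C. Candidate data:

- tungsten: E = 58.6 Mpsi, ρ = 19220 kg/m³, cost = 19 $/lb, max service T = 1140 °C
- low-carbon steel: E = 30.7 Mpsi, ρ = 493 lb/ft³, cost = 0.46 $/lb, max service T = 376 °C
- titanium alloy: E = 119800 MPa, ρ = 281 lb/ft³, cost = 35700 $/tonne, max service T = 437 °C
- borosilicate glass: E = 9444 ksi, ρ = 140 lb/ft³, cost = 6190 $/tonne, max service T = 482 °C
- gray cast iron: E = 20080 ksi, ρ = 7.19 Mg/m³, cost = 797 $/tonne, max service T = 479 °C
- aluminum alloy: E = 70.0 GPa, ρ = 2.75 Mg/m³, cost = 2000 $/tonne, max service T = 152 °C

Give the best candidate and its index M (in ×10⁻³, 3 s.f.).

Screen on constraints: cost ≤ 39 $/kg; max service T ≥ 458 °C. Survivors: borosilicate glass, gray cast iron.
After converting to SI:
  borosilicate glass: E = 65.11 GPa, ρ = 2243 kg/m³
  gray cast iron: E = 138.4 GPa, ρ = 7190 kg/m³
  borosilicate glass: M = 3.60×10⁻³
  gray cast iron: M = 1.64×10⁻³
Borosilicate glass ranks first.

borosilicate glass, M = 3.60×10⁻³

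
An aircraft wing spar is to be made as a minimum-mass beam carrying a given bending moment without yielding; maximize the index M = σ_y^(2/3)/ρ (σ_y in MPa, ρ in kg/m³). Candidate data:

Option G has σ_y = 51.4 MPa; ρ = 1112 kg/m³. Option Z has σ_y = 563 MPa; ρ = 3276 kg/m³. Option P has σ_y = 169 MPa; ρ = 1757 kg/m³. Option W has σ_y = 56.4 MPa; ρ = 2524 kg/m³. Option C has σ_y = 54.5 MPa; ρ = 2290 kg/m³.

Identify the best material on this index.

option Z

Per-candidate index values:
  option Z: M = 20.8×10⁻³
  option P: M = 17.4×10⁻³
  option G: M = 12.4×10⁻³
  option C: M = 6.28×10⁻³
  option W: M = 5.83×10⁻³
Option Z has the largest M.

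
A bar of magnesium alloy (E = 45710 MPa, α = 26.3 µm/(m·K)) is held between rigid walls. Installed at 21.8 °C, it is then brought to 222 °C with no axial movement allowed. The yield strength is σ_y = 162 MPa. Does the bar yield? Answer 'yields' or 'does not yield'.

E = 45710 MPa = 45.71 GPa.
ΔT = 200.2 K. Constrained thermal stress σ = E·α·ΔT = 45.71×10³ MPa × 26.3×10⁻⁶ × 200.2 = 241 MPa (compressive).
Compare to σ_y = 162 MPa: σ ≥ σ_y, so it yields.

yields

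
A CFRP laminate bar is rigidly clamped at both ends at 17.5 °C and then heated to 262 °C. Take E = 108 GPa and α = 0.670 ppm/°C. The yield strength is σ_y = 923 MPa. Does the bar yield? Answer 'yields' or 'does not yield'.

ΔT = 244.5 K. Constrained thermal stress σ = E·α·ΔT = 108.0×10³ MPa × 0.670×10⁻⁶ × 244.5 = 17.7 MPa (compressive).
Compare to σ_y = 923 MPa: σ < σ_y, so it does not yield.

does not yield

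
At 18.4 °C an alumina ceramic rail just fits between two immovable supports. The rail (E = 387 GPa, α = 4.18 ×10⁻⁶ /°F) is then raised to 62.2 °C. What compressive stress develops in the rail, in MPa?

α = 4.18×10⁻⁶/°F × 9/5 = 7.52×10⁻⁶/K.
ΔT = 43.80 K. Constrained thermal stress σ = E·α·ΔT = 387.0×10³ MPa × 7.52×10⁻⁶ × 43.80 = 128 MPa (compressive).

128 MPa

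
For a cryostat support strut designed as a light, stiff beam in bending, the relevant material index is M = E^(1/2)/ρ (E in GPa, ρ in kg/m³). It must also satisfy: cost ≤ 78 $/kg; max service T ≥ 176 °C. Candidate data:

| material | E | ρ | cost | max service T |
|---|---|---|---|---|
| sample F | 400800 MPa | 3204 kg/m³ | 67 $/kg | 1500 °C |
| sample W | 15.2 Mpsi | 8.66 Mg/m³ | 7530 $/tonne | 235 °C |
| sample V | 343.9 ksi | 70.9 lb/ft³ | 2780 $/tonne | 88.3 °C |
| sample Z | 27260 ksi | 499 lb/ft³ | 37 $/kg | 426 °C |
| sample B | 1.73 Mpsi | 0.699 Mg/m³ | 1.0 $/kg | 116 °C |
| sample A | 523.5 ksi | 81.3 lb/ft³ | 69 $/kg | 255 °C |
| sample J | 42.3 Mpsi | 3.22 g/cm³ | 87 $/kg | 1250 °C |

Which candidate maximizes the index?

sample F

Screen on constraints: cost ≤ 78 $/kg; max service T ≥ 176 °C. Survivors: sample F, sample W, sample Z, sample A.
Putting every candidate on a common basis:
  sample F: E = 400.8 GPa, ρ = 3204 kg/m³
  sample W: E = 104.8 GPa, ρ = 8660 kg/m³
  sample Z: E = 188.0 GPa, ρ = 7993 kg/m³
  sample A: E = 3.609 GPa, ρ = 1302 kg/m³
  sample F: M = 6.25×10⁻³
  sample Z: M = 1.72×10⁻³
  sample A: M = 1.46×10⁻³
  sample W: M = 1.18×10⁻³
The maximum is for sample F.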